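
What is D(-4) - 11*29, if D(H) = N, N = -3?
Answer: -322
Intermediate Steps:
D(H) = -3
D(-4) - 11*29 = -3 - 11*29 = -3 - 319 = -322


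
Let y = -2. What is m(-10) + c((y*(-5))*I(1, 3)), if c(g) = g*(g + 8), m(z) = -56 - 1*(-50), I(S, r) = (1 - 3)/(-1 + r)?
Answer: 14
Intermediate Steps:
I(S, r) = -2/(-1 + r)
m(z) = -6 (m(z) = -56 + 50 = -6)
c(g) = g*(8 + g)
m(-10) + c((y*(-5))*I(1, 3)) = -6 + ((-2*(-5))*(-2/(-1 + 3)))*(8 + (-2*(-5))*(-2/(-1 + 3))) = -6 + (10*(-2/2))*(8 + 10*(-2/2)) = -6 + (10*(-2*½))*(8 + 10*(-2*½)) = -6 + (10*(-1))*(8 + 10*(-1)) = -6 - 10*(8 - 10) = -6 - 10*(-2) = -6 + 20 = 14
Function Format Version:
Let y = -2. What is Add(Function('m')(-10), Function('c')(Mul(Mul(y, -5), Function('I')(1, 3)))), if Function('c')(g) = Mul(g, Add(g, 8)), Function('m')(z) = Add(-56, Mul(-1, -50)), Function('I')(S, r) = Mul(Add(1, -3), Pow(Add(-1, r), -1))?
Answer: 14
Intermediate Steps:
Function('I')(S, r) = Mul(-2, Pow(Add(-1, r), -1))
Function('m')(z) = -6 (Function('m')(z) = Add(-56, 50) = -6)
Function('c')(g) = Mul(g, Add(8, g))
Add(Function('m')(-10), Function('c')(Mul(Mul(y, -5), Function('I')(1, 3)))) = Add(-6, Mul(Mul(Mul(-2, -5), Mul(-2, Pow(Add(-1, 3), -1))), Add(8, Mul(Mul(-2, -5), Mul(-2, Pow(Add(-1, 3), -1)))))) = Add(-6, Mul(Mul(10, Mul(-2, Pow(2, -1))), Add(8, Mul(10, Mul(-2, Pow(2, -1)))))) = Add(-6, Mul(Mul(10, Mul(-2, Rational(1, 2))), Add(8, Mul(10, Mul(-2, Rational(1, 2)))))) = Add(-6, Mul(Mul(10, -1), Add(8, Mul(10, -1)))) = Add(-6, Mul(-10, Add(8, -10))) = Add(-6, Mul(-10, -2)) = Add(-6, 20) = 14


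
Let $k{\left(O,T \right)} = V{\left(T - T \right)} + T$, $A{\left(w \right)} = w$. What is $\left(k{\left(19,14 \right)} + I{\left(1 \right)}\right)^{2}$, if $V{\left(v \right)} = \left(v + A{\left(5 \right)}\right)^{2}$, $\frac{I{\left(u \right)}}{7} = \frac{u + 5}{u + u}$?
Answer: $3600$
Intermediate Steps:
$I{\left(u \right)} = \frac{7 \left(5 + u\right)}{2 u}$ ($I{\left(u \right)} = 7 \frac{u + 5}{u + u} = 7 \frac{5 + u}{2 u} = \frac{7 \left(5 + u\right)}{2 u}$)
$V{\left(v \right)} = \left(5 + v\right)^{2}$ ($V{\left(v \right)} = \left(v + 5\right)^{2} = \left(5 + v\right)^{2}$)
$k{\left(O,T \right)} = 25 + T$ ($k{\left(O,T \right)} = \left(5 + \left(T - T\right)\right)^{2} + T = \left(5 + 0\right)^{2} + T = 5^{2} + T = 25 + T$)
$\left(k{\left(19,14 \right)} + I{\left(1 \right)}\right)^{2} = \left(\left(25 + 14\right) + \frac{7 \left(5 + 1\right)}{2 \cdot 1}\right)^{2} = \left(39 + \frac{7}{2} \cdot 1 \cdot 6\right)^{2} = \left(39 + 21\right)^{2} = 60^{2} = 3600$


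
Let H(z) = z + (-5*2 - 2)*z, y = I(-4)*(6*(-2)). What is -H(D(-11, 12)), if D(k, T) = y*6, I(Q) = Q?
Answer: 3168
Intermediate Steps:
y = 48 (y = -24*(-2) = -4*(-12) = 48)
D(k, T) = 288 (D(k, T) = 48*6 = 288)
H(z) = -11*z (H(z) = z + (-10 - 2)*z = z - 12*z = -11*z)
-H(D(-11, 12)) = -(-11)*288 = -1*(-3168) = 3168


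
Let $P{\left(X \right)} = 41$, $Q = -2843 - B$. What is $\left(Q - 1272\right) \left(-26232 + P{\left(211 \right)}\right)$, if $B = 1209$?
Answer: $139440884$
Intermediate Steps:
$Q = -4052$ ($Q = -2843 - 1209 = -4052$)
$\left(Q - 1272\right) \left(-26232 + P{\left(211 \right)}\right) = \left(-4052 - 1272\right) \left(-26232 + 41\right) = \left(-5324\right) \left(-26191\right) = 139440884$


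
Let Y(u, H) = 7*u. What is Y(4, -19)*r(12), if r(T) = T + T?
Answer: 672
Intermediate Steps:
r(T) = 2*T
Y(4, -19)*r(12) = (7*4)*(2*12) = 28*24 = 672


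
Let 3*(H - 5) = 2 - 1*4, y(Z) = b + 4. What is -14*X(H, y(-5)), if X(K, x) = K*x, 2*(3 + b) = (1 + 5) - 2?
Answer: -182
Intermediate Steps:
b = -1 (b = -3 + ((1 + 5) - 2)/2 = -3 + (6 - 2)/2 = -3 + (½)*4 = -3 + 2 = -1)
y(Z) = 3 (y(Z) = -1 + 4 = 3)
H = 13/3 (H = 5 + (2 - 1*4)/3 = 5 + (2 - 4)/3 = 5 + (⅓)*(-2) = 5 - ⅔ = 13/3 ≈ 4.3333)
-14*X(H, y(-5)) = -182*3/3 = -14*13 = -182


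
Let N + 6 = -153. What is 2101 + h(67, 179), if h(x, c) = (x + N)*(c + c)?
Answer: -30835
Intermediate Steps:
N = -159 (N = -6 - 153 = -159)
h(x, c) = 2*c*(-159 + x) (h(x, c) = (x - 159)*(c + c) = (-159 + x)*(2*c) = 2*c*(-159 + x))
2101 + h(67, 179) = 2101 + 2*179*(-159 + 67) = 2101 + 2*179*(-92) = 2101 - 32936 = -30835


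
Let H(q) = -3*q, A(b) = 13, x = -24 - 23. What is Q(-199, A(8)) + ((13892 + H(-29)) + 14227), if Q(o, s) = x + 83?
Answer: 28242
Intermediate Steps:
x = -47
Q(o, s) = 36 (Q(o, s) = -47 + 83 = 36)
Q(-199, A(8)) + ((13892 + H(-29)) + 14227) = 36 + ((13892 - 3*(-29)) + 14227) = 36 + ((13892 + 87) + 14227) = 36 + (13979 + 14227) = 36 + 28206 = 28242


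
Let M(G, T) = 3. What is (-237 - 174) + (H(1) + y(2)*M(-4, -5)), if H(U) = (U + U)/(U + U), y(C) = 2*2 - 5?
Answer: -413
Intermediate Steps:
y(C) = -1 (y(C) = 4 - 5 = -1)
H(U) = 1 (H(U) = (2*U)/((2*U)) = (2*U)*(1/(2*U)) = 1)
(-237 - 174) + (H(1) + y(2)*M(-4, -5)) = (-237 - 174) + (1 - 1*3) = -411 + (1 - 3) = -411 - 2 = -413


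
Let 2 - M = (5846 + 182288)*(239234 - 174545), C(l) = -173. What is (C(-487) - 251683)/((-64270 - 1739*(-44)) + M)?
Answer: 125928/6085094039 ≈ 2.0695e-5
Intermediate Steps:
M = -12170200324 (M = 2 - (5846 + 182288)*(239234 - 174545) = 2 - 188134*64689 = 2 - 1*12170200326 = 2 - 12170200326 = -12170200324)
(C(-487) - 251683)/((-64270 - 1739*(-44)) + M) = (-173 - 251683)/((-64270 - 1739*(-44)) - 12170200324) = -251856/((-64270 - 1*(-76516)) - 12170200324) = -251856/((-64270 + 76516) - 12170200324) = -251856/(12246 - 12170200324) = -251856/(-12170188078) = -251856*(-1/12170188078) = 125928/6085094039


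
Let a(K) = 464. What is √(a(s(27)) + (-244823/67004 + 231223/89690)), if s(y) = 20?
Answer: 3*√116101243261663838605/1502397190 ≈ 21.516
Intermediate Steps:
√(a(s(27)) + (-244823/67004 + 231223/89690)) = √(464 + (-244823/67004 + 231223/89690)) = √(464 - 3232654489/3004794380) = √(1390991937831/3004794380) = 3*√116101243261663838605/1502397190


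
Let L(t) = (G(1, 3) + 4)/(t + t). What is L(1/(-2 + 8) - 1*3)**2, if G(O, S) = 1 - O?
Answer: 144/289 ≈ 0.49827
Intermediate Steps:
L(t) = 2/t (L(t) = ((1 - 1*1) + 4)/(t + t) = ((1 - 1) + 4)/((2*t)) = (0 + 4)*(1/(2*t)) = 4*(1/(2*t)) = 2/t)
L(1/(-2 + 8) - 1*3)**2 = (2/(1/(-2 + 8) - 1*3))**2 = (2/(1/6 - 3))**2 = (2/(-17/6))**2 = (2*(-6/17))**2 = (-12/17)**2 = 144/289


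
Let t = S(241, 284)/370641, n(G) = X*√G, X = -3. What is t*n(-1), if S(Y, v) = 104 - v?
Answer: 180*I/123547 ≈ 0.0014569*I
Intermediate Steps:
n(G) = -3*√G
t = -60/123547 (t = (104 - 1*284)/370641 = (104 - 284)*(1/370641) = -180*1/370641 = -60/123547 ≈ -0.00048565)
t*n(-1) = -(-180)*√(-1)/123547 = -(-180)*I/123547 = 180*I/123547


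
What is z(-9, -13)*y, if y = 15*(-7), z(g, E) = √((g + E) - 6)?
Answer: -210*I*√7 ≈ -555.61*I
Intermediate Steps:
z(g, E) = √(-6 + E + g) (z(g, E) = √((E + g) - 6) = √(-6 + E + g))
y = -105
z(-9, -13)*y = √(-6 - 13 - 9)*(-105) = √(-28)*(-105) = (2*I*√7)*(-105) = -210*I*√7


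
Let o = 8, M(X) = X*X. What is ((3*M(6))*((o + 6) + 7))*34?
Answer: 77112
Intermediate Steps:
M(X) = X**2
((3*M(6))*((o + 6) + 7))*34 = ((3*6**2)*((8 + 6) + 7))*34 = ((3*36)*(14 + 7))*34 = (108*21)*34 = 2268*34 = 77112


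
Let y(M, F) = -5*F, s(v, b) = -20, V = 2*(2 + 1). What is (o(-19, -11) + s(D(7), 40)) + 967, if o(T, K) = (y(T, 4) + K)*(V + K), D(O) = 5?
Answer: 1102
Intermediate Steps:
V = 6 (V = 2*3 = 6)
o(T, K) = (-20 + K)*(6 + K) (o(T, K) = (-5*4 + K)*(6 + K) = (-20 + K)*(6 + K))
(o(-19, -11) + s(D(7), 40)) + 967 = ((-120 + (-11)² - 14*(-11)) - 20) + 967 = ((-120 + 121 + 154) - 20) + 967 = (155 - 20) + 967 = 135 + 967 = 1102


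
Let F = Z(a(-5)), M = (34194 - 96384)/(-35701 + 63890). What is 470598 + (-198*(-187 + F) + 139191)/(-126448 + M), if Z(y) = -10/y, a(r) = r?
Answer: 1677443902829307/3564504862 ≈ 4.7060e+5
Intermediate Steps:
M = -62190/28189 ≈ -2.2062
F = 2 (F = -10/(-5) = -10*(-1/5) = 2)
470598 + (-198*(-187 + F) + 139191)/(-126448 + M) = 470598 + (-198*(-187 + 2) + 139191)/(-126448 - 62190/28189) = 470598 + (-198*(-185) + 139191)/(-3564504862/28189) = 470598 + (36630 + 139191)*(-28189/3564504862) = 470598 + 175821*(-28189/3564504862) = 470598 - 4956218169/3564504862 = 1677443902829307/3564504862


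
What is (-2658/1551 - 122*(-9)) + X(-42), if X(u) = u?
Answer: 545066/517 ≈ 1054.3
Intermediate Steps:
(-2658/1551 - 122*(-9)) + X(-42) = (-2658/1551 - 122*(-9)) - 42 = (-2658*1/1551 + 1098) - 42 = (-886/517 + 1098) - 42 = 566780/517 - 42 = 545066/517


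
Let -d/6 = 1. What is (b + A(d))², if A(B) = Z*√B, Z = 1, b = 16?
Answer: (16 + I*√6)² ≈ 250.0 + 78.384*I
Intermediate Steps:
d = -6 (d = -6*1 = -6)
A(B) = √B (A(B) = 1*√B = √B)
(b + A(d))² = (16 + √(-6))² = (16 + I*√6)²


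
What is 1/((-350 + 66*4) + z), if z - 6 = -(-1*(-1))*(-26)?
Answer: -1/54 ≈ -0.018519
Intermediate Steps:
z = 32 (z = 6 - (-1*(-1))*(-26) = 6 - (-26) = 6 - 1*(-26) = 6 + 26 = 32)
1/((-350 + 66*4) + z) = 1/((-350 + 66*4) + 32) = 1/((-350 + 264) + 32) = 1/(-86 + 32) = 1/(-54) = -1/54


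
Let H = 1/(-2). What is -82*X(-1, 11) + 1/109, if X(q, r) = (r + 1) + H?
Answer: -102786/109 ≈ -942.99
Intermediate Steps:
H = -½ ≈ -0.50000
X(q, r) = ½ + r (X(q, r) = (r + 1) - ½ = (1 + r) - ½ = ½ + r)
-82*X(-1, 11) + 1/109 = -82*(½ + 11) + 1/109 = -82*23/2 + 1/109 = -943 + 1/109 = -102786/109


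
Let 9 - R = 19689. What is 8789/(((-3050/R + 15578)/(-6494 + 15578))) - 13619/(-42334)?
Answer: 6652092039942883/1297867686206 ≈ 5125.4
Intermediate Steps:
R = -19680 (R = 9 - 1*19689 = 9 - 19689 = -19680)
8789/(((-3050/R + 15578)/(-6494 + 15578))) - 13619/(-42334) = 8789/(((-3050/(-19680) + 15578)/(-6494 + 15578))) - 13619/(-42334) = 8789/(((-3050*(-1/19680) + 15578)/9084)) - 13619*(-1/42334) = 8789/(((305/1968 + 15578)*(1/9084))) + 13619/42334 = 8789/(((30657809/1968)*(1/9084))) + 13619/42334 = 8789/(30657809/17877312) + 13619/42334 = 8789*(17877312/30657809) + 13619/42334 = 157123695168/30657809 + 13619/42334 = 6652092039942883/1297867686206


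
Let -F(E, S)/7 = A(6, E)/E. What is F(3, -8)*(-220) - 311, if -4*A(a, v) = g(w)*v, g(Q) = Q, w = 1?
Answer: -696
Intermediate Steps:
A(a, v) = -v/4
F(E, S) = 7/4 (F(E, S) = -7*(-E/4)/E = -7*(-¼) = 7/4)
F(3, -8)*(-220) - 311 = (7/4)*(-220) - 311 = -385 - 311 = -696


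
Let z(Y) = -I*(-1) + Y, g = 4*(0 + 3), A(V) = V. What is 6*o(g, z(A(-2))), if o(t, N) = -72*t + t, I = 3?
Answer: -5112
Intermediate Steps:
g = 12 (g = 4*3 = 12)
z(Y) = 3 + Y (z(Y) = -1*3*(-1) + Y = -3*(-1) + Y = 3 + Y)
o(t, N) = -71*t
6*o(g, z(A(-2))) = 6*(-71*12) = 6*(-852) = -5112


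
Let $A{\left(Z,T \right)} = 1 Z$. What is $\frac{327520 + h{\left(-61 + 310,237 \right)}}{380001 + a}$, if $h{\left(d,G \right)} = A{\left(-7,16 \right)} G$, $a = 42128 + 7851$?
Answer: $\frac{325861}{429980} \approx 0.75785$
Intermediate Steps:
$A{\left(Z,T \right)} = Z$
$a = 49979$
$h{\left(d,G \right)} = - 7 G$
$\frac{327520 + h{\left(-61 + 310,237 \right)}}{380001 + a} = \frac{327520 - 1659}{380001 + 49979} = \frac{327520 - 1659}{429980} = 325861 \cdot \frac{1}{429980} = \frac{325861}{429980}$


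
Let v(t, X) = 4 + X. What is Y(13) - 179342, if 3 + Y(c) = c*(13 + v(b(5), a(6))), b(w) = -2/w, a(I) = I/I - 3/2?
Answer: -358261/2 ≈ -1.7913e+5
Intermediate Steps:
a(I) = -1/2 (a(I) = 1 - 3*1/2 = 1 - 3/2 = -1/2)
Y(c) = -3 + 33*c/2 (Y(c) = -3 + c*(13 + (4 - 1/2)) = -3 + c*(13 + 7/2) = -3 + c*(33/2) = -3 + 33*c/2)
Y(13) - 179342 = (-3 + (33/2)*13) - 179342 = (-3 + 429/2) - 179342 = 423/2 - 179342 = -358261/2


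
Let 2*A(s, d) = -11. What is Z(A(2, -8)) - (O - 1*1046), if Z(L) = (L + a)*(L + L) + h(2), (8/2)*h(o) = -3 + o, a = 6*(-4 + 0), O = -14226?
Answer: 62385/4 ≈ 15596.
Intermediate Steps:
a = -24 (a = 6*(-4) = -24)
A(s, d) = -11/2 (A(s, d) = (½)*(-11) = -11/2)
h(o) = -¾ + o/4 (h(o) = (-3 + o)/4 = -¾ + o/4)
Z(L) = -¼ + 2*L*(-24 + L) (Z(L) = (L - 24)*(L + L) + (-¾ + (¼)*2) = (-24 + L)*(2*L) + (-¾ + ½) = 2*L*(-24 + L) - ¼ = -¼ + 2*L*(-24 + L))
Z(A(2, -8)) - (O - 1*1046) = (-¼ - 48*(-11/2) + 2*(-11/2)²) - (-14226 - 1*1046) = (-¼ + 264 + 2*(121/4)) - (-14226 - 1046) = (-¼ + 264 + 121/2) - 1*(-15272) = 1297/4 + 15272 = 62385/4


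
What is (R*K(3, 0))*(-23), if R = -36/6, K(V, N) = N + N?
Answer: 0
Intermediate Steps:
K(V, N) = 2*N
R = -6 (R = -36*1/6 = -6)
(R*K(3, 0))*(-23) = -12*0*(-23) = -6*0*(-23) = 0*(-23) = 0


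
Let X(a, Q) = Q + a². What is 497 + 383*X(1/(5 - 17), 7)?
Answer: 458015/144 ≈ 3180.7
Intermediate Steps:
497 + 383*X(1/(5 - 17), 7) = 497 + 383*(7 + (1/(5 - 17))²) = 497 + 383*(7 + (1/(-12))²) = 497 + 383*(7 + (-1/12)²) = 497 + 383*(7 + 1/144) = 497 + 383*(1009/144) = 497 + 386447/144 = 458015/144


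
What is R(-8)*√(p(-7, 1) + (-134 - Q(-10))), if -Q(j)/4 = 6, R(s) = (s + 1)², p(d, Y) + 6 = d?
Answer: 49*I*√123 ≈ 543.44*I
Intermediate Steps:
p(d, Y) = -6 + d
R(s) = (1 + s)²
Q(j) = -24 (Q(j) = -4*6 = -24)
R(-8)*√(p(-7, 1) + (-134 - Q(-10))) = (1 - 8)²*√((-6 - 7) + (-134 - 1*(-24))) = (-7)²*√(-13 + (-134 + 24)) = 49*√(-13 - 110) = 49*√(-123) = 49*(I*√123) = 49*I*√123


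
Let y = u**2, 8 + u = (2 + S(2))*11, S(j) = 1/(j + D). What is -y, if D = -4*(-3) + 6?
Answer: -84681/400 ≈ -211.70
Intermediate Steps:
D = 18 (D = 12 + 6 = 18)
S(j) = 1/(18 + j) (S(j) = 1/(j + 18) = 1/(18 + j))
u = 291/20 (u = -8 + (2 + 1/(18 + 2))*11 = -8 + (2 + 1/20)*11 = -8 + (41/20)*11 = -8 + 451/20 = 291/20 ≈ 14.550)
y = 84681/400 (y = (291/20)**2 = 84681/400 ≈ 211.70)
-y = -1*84681/400 = -84681/400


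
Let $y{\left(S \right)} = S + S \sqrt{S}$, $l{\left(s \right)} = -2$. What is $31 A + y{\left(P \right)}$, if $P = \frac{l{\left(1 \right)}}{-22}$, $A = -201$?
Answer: $- \frac{68540}{11} + \frac{\sqrt{11}}{121} \approx -6230.9$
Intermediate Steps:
$P = \frac{1}{11}$ ($P = - \frac{2}{-22} = \left(-2\right) \left(- \frac{1}{22}\right) = \frac{1}{11} \approx 0.090909$)
$y{\left(S \right)} = S + S^{\frac{3}{2}}$
$31 A + y{\left(P \right)} = 31 \left(-201\right) + \left(\frac{1}{11} + \left(\frac{1}{11}\right)^{\frac{3}{2}}\right) = -6231 + \left(\frac{1}{11} + \frac{\sqrt{11}}{121}\right) = - \frac{68540}{11} + \frac{\sqrt{11}}{121}$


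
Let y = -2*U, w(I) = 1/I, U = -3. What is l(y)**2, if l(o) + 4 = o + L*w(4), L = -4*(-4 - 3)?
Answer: 81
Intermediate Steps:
L = 28 (L = -4*(-7) = 28)
y = 6 (y = -2*(-3) = 6)
l(o) = 3 + o (l(o) = -4 + (o + 28/4) = -4 + (o + 28*(1/4)) = -4 + (o + 7) = -4 + (7 + o) = 3 + o)
l(y)**2 = (3 + 6)**2 = 9**2 = 81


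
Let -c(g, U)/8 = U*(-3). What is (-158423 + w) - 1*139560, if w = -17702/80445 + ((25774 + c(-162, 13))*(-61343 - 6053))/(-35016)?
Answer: -9693721243226/39123085 ≈ -2.4778e+5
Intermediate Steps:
c(g, U) = 24*U (c(g, U) = -8*U*(-3) = -(-24)*U = 24*U)
w = 1964292994329/39123085 (w = -17702/80445 + ((25774 + 24*13)*(-61343 - 6053))/(-35016) = -17702*1/80445 + ((25774 + 312)*(-67396))*(-1/35016) = -17702/80445 + (26086*(-67396))*(-1/35016) = -17702/80445 - 1758092056*(-1/35016) = -17702/80445 + 219761507/4377 = 1964292994329/39123085 ≈ 50208.)
(-158423 + w) - 1*139560 = (-158423 + 1964292994329/39123085) - 1*139560 = -4233703500626/39123085 - 139560 = -9693721243226/39123085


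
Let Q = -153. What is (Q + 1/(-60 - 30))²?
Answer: 189640441/8100 ≈ 23412.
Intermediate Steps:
(Q + 1/(-60 - 30))² = (-153 + 1/(-60 - 30))² = (-153 + 1/(-90))² = (-153 - 1/90)² = (-13771/90)² = 189640441/8100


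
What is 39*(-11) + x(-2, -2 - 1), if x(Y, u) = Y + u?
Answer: -434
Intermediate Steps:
39*(-11) + x(-2, -2 - 1) = 39*(-11) + (-2 + (-2 - 1)) = -429 + (-2 - 3) = -429 - 5 = -434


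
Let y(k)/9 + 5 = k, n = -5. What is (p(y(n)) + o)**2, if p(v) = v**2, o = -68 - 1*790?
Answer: 52446564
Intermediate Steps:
y(k) = -45 + 9*k
o = -858 (o = -68 - 790 = -858)
(p(y(n)) + o)**2 = ((-45 + 9*(-5))**2 - 858)**2 = ((-45 - 45)**2 - 858)**2 = ((-90)**2 - 858)**2 = (8100 - 858)**2 = 7242**2 = 52446564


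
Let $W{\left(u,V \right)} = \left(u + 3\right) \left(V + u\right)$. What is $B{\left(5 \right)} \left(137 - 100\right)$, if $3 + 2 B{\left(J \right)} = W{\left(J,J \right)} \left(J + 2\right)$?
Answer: $\frac{20609}{2} \approx 10305.0$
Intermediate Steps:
$W{\left(u,V \right)} = \left(3 + u\right) \left(V + u\right)$
$B{\left(J \right)} = - \frac{3}{2} + \frac{\left(2 + J\right) \left(2 J^{2} + 6 J\right)}{2}$ ($B{\left(J \right)} = - \frac{3}{2} + \frac{\left(J^{2} + 3 J + 3 J + J J\right) \left(J + 2\right)}{2} = - \frac{3}{2} + \frac{\left(J^{2} + 3 J + 3 J + J^{2}\right) \left(2 + J\right)}{2} = - \frac{3}{2} + \frac{\left(2 J^{2} + 6 J\right) \left(2 + J\right)}{2} = - \frac{3}{2} + \frac{\left(2 + J\right) \left(2 J^{2} + 6 J\right)}{2}$)
$B{\left(5 \right)} \left(137 - 100\right) = \left(- \frac{3}{2} + 5^{3} + 5 \cdot 5^{2} + 6 \cdot 5\right) \left(137 - 100\right) = \left(- \frac{3}{2} + 125 + 5 \cdot 25 + 30\right) 37 = \left(- \frac{3}{2} + 125 + 125 + 30\right) 37 = \frac{557}{2} \cdot 37 = \frac{20609}{2}$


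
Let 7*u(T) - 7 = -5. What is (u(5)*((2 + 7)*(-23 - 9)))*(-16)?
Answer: 9216/7 ≈ 1316.6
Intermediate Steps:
u(T) = 2/7 (u(T) = 1 + (1/7)*(-5) = 1 - 5/7 = 2/7)
(u(5)*((2 + 7)*(-23 - 9)))*(-16) = (2*((2 + 7)*(-23 - 9))/7)*(-16) = (2*(9*(-32))/7)*(-16) = ((2/7)*(-288))*(-16) = -576/7*(-16) = 9216/7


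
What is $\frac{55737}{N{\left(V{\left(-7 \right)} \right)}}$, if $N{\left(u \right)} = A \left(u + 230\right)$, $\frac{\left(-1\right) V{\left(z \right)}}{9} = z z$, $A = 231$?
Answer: $- \frac{1689}{1477} \approx -1.1435$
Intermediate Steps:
$V{\left(z \right)} = - 9 z^{2}$ ($V{\left(z \right)} = - 9 z z = - 9 z^{2}$)
$N{\left(u \right)} = 53130 + 231 u$ ($N{\left(u \right)} = 231 \left(u + 230\right) = 231 \left(230 + u\right) = 53130 + 231 u$)
$\frac{55737}{N{\left(V{\left(-7 \right)} \right)}} = \frac{55737}{53130 + 231 \left(- 9 \left(-7\right)^{2}\right)} = \frac{55737}{53130 + 231 \left(\left(-9\right) 49\right)} = \frac{55737}{53130 + 231 \left(-441\right)} = \frac{55737}{53130 - 101871} = \frac{55737}{-48741} = 55737 \left(- \frac{1}{48741}\right) = - \frac{1689}{1477}$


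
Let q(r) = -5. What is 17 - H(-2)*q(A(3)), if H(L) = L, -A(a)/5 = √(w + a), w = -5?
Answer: 7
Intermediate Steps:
A(a) = -5*√(-5 + a)
17 - H(-2)*q(A(3)) = 17 - (-2)*(-5) = 17 - 1*10 = 17 - 10 = 7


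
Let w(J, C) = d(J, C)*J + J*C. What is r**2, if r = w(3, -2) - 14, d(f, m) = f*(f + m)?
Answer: 121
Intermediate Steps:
w(J, C) = C*J + J**2*(C + J) (w(J, C) = (J*(J + C))*J + J*C = (J*(C + J))*J + C*J = J**2*(C + J) + C*J = C*J + J**2*(C + J))
r = -11 (r = 3*(-2 + 3*(-2 + 3)) - 14 = 3*(-2 + 3*1) - 14 = 3*(-2 + 3) - 14 = 3*1 - 14 = 3 - 14 = -11)
r**2 = (-11)**2 = 121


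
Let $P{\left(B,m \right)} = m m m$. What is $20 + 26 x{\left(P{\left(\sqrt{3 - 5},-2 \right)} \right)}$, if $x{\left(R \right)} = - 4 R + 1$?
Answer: $878$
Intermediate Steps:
$P{\left(B,m \right)} = m^{3}$ ($P{\left(B,m \right)} = m^{2} m = m^{3}$)
$x{\left(R \right)} = 1 - 4 R$
$20 + 26 x{\left(P{\left(\sqrt{3 - 5},-2 \right)} \right)} = 20 + 26 \left(1 - 4 \left(-2\right)^{3}\right) = 20 + 26 \left(1 - -32\right) = 20 + 26 \left(1 + 32\right) = 20 + 26 \cdot 33 = 20 + 858 = 878$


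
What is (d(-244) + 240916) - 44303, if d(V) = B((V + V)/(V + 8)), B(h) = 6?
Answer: 196619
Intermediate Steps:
d(V) = 6
(d(-244) + 240916) - 44303 = (6 + 240916) - 44303 = 240922 - 44303 = 196619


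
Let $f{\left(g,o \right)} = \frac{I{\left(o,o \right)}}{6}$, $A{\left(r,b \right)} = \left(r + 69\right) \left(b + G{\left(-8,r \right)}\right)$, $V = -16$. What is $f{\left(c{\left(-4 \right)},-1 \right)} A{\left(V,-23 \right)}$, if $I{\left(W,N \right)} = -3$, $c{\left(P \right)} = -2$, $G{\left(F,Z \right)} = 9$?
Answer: $371$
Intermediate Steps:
$A{\left(r,b \right)} = \left(9 + b\right) \left(69 + r\right)$ ($A{\left(r,b \right)} = \left(r + 69\right) \left(b + 9\right) = \left(69 + r\right) \left(9 + b\right) = \left(9 + b\right) \left(69 + r\right)$)
$f{\left(g,o \right)} = - \frac{1}{2}$ ($f{\left(g,o \right)} = - \frac{3}{6} = \left(-3\right) \frac{1}{6} = - \frac{1}{2}$)
$f{\left(c{\left(-4 \right)},-1 \right)} A{\left(V,-23 \right)} = - \frac{621 + 9 \left(-16\right) + 69 \left(-23\right) - -368}{2} = - \frac{621 - 144 - 1587 + 368}{2} = \left(- \frac{1}{2}\right) \left(-742\right) = 371$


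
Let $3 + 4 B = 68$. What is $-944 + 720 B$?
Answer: $10756$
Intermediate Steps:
$B = \frac{65}{4}$ ($B = - \frac{3}{4} + \frac{1}{4} \cdot 68 = - \frac{3}{4} + 17 = \frac{65}{4} \approx 16.25$)
$-944 + 720 B = -944 + 720 \cdot \frac{65}{4} = -944 + 11700 = 10756$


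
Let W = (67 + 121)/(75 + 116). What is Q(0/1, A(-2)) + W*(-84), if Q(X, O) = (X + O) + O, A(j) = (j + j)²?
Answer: -9680/191 ≈ -50.681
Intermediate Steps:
A(j) = 4*j² (A(j) = (2*j)² = 4*j²)
Q(X, O) = X + 2*O (Q(X, O) = (O + X) + O = X + 2*O)
W = 188/191 ≈ 0.98429
Q(0/1, A(-2)) + W*(-84) = (0/1 + 2*(4*(-2)²)) + (188/191)*(-84) = (0*1 + 2*(4*4)) - 15792/191 = (0 + 2*16) - 15792/191 = (0 + 32) - 15792/191 = 32 - 15792/191 = -9680/191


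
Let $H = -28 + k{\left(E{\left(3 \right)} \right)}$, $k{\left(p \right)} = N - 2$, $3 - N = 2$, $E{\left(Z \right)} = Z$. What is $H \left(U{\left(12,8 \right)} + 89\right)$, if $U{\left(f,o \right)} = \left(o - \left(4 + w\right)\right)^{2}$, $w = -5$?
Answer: $-4930$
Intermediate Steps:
$N = 1$ ($N = 3 - 2 = 1$)
$k{\left(p \right)} = -1$ ($k{\left(p \right)} = 1 - 2 = -1$)
$U{\left(f,o \right)} = \left(1 + o\right)^{2}$ ($U{\left(f,o \right)} = \left(o - -1\right)^{2} = \left(o + \left(-4 + 5\right)\right)^{2} = \left(o + 1\right)^{2} = \left(1 + o\right)^{2}$)
$H = -29$ ($H = -28 - 1 = -29$)
$H \left(U{\left(12,8 \right)} + 89\right) = - 29 \left(\left(1 + 8\right)^{2} + 89\right) = - 29 \left(9^{2} + 89\right) = - 29 \left(81 + 89\right) = \left(-29\right) 170 = -4930$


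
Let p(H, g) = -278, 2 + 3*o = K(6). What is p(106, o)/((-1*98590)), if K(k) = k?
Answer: 139/49295 ≈ 0.0028198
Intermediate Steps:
o = 4/3 (o = -2/3 + (1/3)*6 = -2/3 + 2 = 4/3 ≈ 1.3333)
p(106, o)/((-1*98590)) = -278/((-1*98590)) = -278/(-98590) = -278*(-1/98590) = 139/49295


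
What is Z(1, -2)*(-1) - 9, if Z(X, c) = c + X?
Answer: -8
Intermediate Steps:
Z(X, c) = X + c
Z(1, -2)*(-1) - 9 = (1 - 2)*(-1) - 9 = -1*(-1) - 9 = 1 - 9 = -8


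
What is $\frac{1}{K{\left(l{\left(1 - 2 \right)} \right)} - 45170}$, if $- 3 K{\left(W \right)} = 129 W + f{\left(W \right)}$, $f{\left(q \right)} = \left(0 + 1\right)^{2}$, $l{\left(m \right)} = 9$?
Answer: $- \frac{3}{136672} \approx -2.195 \cdot 10^{-5}$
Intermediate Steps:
$f{\left(q \right)} = 1$ ($f{\left(q \right)} = 1^{2} = 1$)
$K{\left(W \right)} = - \frac{1}{3} - 43 W$ ($K{\left(W \right)} = - \frac{129 W + 1}{3} = - \frac{1 + 129 W}{3} = - \frac{1}{3} - 43 W$)
$\frac{1}{K{\left(l{\left(1 - 2 \right)} \right)} - 45170} = \frac{1}{\left(- \frac{1}{3} - 387\right) - 45170} = \frac{1}{- \frac{1162}{3} - 45170} = \frac{1}{- \frac{136672}{3}} = - \frac{3}{136672}$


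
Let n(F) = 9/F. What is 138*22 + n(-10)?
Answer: 30351/10 ≈ 3035.1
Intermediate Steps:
138*22 + n(-10) = 138*22 + 9/(-10) = 3036 + 9*(-⅒) = 3036 - 9/10 = 30351/10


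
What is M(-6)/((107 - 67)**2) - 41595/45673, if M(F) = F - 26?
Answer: -2125423/2283650 ≈ -0.93071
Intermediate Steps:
M(F) = -26 + F
M(-6)/((107 - 67)**2) - 41595/45673 = (-26 - 6)/((107 - 67)**2) - 41595/45673 = -32/(40**2) - 41595*1/45673 = -32/1600 - 41595/45673 = -32*1/1600 - 41595/45673 = -1/50 - 41595/45673 = -2125423/2283650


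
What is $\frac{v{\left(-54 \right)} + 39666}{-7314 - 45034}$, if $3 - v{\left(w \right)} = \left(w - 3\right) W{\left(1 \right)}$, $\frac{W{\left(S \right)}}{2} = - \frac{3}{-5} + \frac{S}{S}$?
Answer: $- \frac{199257}{261740} \approx -0.76128$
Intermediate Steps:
$W{\left(S \right)} = \frac{16}{5}$ ($W{\left(S \right)} = 2 \left(- \frac{3}{-5} + \frac{S}{S}\right) = 2 \left(\left(-3\right) \left(- \frac{1}{5}\right) + 1\right) = 2 \left(\frac{3}{5} + 1\right) = 2 \cdot \frac{8}{5} = \frac{16}{5}$)
$v{\left(w \right)} = \frac{63}{5} - \frac{16 w}{5}$ ($v{\left(w \right)} = 3 - \left(w - 3\right) \frac{16}{5} = 3 - \left(-3 + w\right) \frac{16}{5} = 3 - \left(- \frac{48}{5} + \frac{16 w}{5}\right) = \frac{63}{5} - \frac{16 w}{5}$)
$\frac{v{\left(-54 \right)} + 39666}{-7314 - 45034} = \frac{\left(\frac{63}{5} - - \frac{864}{5}\right) + 39666}{-7314 - 45034} = \frac{\left(\frac{63}{5} + \frac{864}{5}\right) + 39666}{-52348} = \left(\frac{927}{5} + 39666\right) \left(- \frac{1}{52348}\right) = \frac{199257}{5} \left(- \frac{1}{52348}\right) = - \frac{199257}{261740}$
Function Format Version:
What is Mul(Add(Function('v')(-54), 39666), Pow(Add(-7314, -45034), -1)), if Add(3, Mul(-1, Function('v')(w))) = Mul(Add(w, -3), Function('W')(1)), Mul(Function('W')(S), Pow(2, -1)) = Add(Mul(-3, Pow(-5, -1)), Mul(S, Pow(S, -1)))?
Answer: Rational(-199257, 261740) ≈ -0.76128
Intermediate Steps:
Function('W')(S) = Rational(16, 5) (Function('W')(S) = Mul(2, Add(Mul(-3, Pow(-5, -1)), Mul(S, Pow(S, -1)))) = Mul(2, Add(Mul(-3, Rational(-1, 5)), 1)) = Mul(2, Add(Rational(3, 5), 1)) = Mul(2, Rational(8, 5)) = Rational(16, 5))
Function('v')(w) = Add(Rational(63, 5), Mul(Rational(-16, 5), w)) (Function('v')(w) = Add(3, Mul(-1, Mul(Add(w, -3), Rational(16, 5)))) = Add(3, Mul(-1, Mul(Add(-3, w), Rational(16, 5)))) = Add(3, Mul(-1, Add(Rational(-48, 5), Mul(Rational(16, 5), w)))) = Add(3, Add(Rational(48, 5), Mul(Rational(-16, 5), w))) = Add(Rational(63, 5), Mul(Rational(-16, 5), w)))
Mul(Add(Function('v')(-54), 39666), Pow(Add(-7314, -45034), -1)) = Mul(Add(Add(Rational(63, 5), Mul(Rational(-16, 5), -54)), 39666), Pow(Add(-7314, -45034), -1)) = Mul(Add(Add(Rational(63, 5), Rational(864, 5)), 39666), Pow(-52348, -1)) = Mul(Add(Rational(927, 5), 39666), Rational(-1, 52348)) = Mul(Rational(199257, 5), Rational(-1, 52348)) = Rational(-199257, 261740)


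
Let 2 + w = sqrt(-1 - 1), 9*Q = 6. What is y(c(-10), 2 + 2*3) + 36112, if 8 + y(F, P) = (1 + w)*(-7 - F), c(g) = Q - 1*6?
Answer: 108317/3 - 5*I*sqrt(2)/3 ≈ 36106.0 - 2.357*I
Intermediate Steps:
Q = 2/3 (Q = (1/9)*6 = 2/3 ≈ 0.66667)
c(g) = -16/3 (c(g) = 2/3 - 1*6 = 2/3 - 6 = -16/3)
w = -2 + I*sqrt(2) (w = -2 + sqrt(-1 - 1) = -2 + sqrt(-2) = -2 + I*sqrt(2) ≈ -2.0 + 1.4142*I)
y(F, P) = -8 + (-1 + I*sqrt(2))*(-7 - F) (y(F, P) = -8 + (1 + (-2 + I*sqrt(2)))*(-7 - F) = -8 + (-1 + I*sqrt(2))*(-7 - F))
y(c(-10), 2 + 2*3) + 36112 = (-1 - 16/3 - 7*I*sqrt(2) - 1*I*(-16/3)*sqrt(2)) + 36112 = (-1 - 16/3 - 7*I*sqrt(2) + 16*I*sqrt(2)/3) + 36112 = (-19/3 - 5*I*sqrt(2)/3) + 36112 = 108317/3 - 5*I*sqrt(2)/3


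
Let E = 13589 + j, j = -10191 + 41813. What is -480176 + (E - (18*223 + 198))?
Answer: -439177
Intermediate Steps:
j = 31622
E = 45211 (E = 13589 + 31622 = 45211)
-480176 + (E - (18*223 + 198)) = -480176 + (45211 - (18*223 + 198)) = -480176 + (45211 - (4014 + 198)) = -480176 + (45211 - 1*4212) = -480176 + (45211 - 4212) = -480176 + 40999 = -439177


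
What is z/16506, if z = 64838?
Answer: 32419/8253 ≈ 3.9281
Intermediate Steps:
z/16506 = 64838/16506 = 64838*(1/16506) = 32419/8253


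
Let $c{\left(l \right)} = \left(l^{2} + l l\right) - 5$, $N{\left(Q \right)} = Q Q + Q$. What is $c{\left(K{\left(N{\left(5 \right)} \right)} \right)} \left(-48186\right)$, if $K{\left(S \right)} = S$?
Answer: $-86493870$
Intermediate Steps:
$N{\left(Q \right)} = Q + Q^{2}$ ($N{\left(Q \right)} = Q^{2} + Q = Q + Q^{2}$)
$c{\left(l \right)} = -5 + 2 l^{2}$ ($c{\left(l \right)} = \left(l^{2} + l^{2}\right) - 5 = 2 l^{2} - 5 = -5 + 2 l^{2}$)
$c{\left(K{\left(N{\left(5 \right)} \right)} \right)} \left(-48186\right) = \left(-5 + 2 \left(5 \left(1 + 5\right)\right)^{2}\right) \left(-48186\right) = \left(-5 + 2 \left(5 \cdot 6\right)^{2}\right) \left(-48186\right) = \left(-5 + 2 \cdot 30^{2}\right) \left(-48186\right) = \left(-5 + 2 \cdot 900\right) \left(-48186\right) = \left(-5 + 1800\right) \left(-48186\right) = 1795 \left(-48186\right) = -86493870$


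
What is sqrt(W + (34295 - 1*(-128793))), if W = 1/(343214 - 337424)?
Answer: sqrt(5467378426590)/5790 ≈ 403.84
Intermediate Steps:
W = 1/5790 ≈ 0.00017271
sqrt(W + (34295 - 1*(-128793))) = sqrt(1/5790 + (34295 - 1*(-128793))) = sqrt(1/5790 + (34295 + 128793)) = sqrt(1/5790 + 163088) = sqrt(944279521/5790) = sqrt(5467378426590)/5790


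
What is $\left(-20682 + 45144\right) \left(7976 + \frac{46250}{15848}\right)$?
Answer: $\frac{773304351219}{3962} \approx 1.9518 \cdot 10^{8}$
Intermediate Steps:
$\left(-20682 + 45144\right) \left(7976 + \frac{46250}{15848}\right) = 24462 \left(7976 + 46250 \cdot \frac{1}{15848}\right) = 24462 \left(7976 + \frac{23125}{7924}\right) = 24462 \cdot \frac{63224949}{7924} = \frac{773304351219}{3962}$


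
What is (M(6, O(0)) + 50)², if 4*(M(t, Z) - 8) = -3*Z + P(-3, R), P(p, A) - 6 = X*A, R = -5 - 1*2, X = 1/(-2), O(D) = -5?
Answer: 263169/64 ≈ 4112.0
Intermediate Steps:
X = -½ ≈ -0.50000
R = -7 (R = -5 - 2 = -7)
P(p, A) = 6 - A/2
M(t, Z) = 83/8 - 3*Z/4 (M(t, Z) = 8 + (-3*Z + (6 - ½*(-7)))/4 = 8 + (-3*Z + (6 + 7/2))/4 = 8 + (-3*Z + 19/2)/4 = 8 + (19/2 - 3*Z)/4 = 8 + (19/8 - 3*Z/4) = 83/8 - 3*Z/4)
(M(6, O(0)) + 50)² = ((83/8 - ¾*(-5)) + 50)² = ((83/8 + 15/4) + 50)² = (113/8 + 50)² = (513/8)² = 263169/64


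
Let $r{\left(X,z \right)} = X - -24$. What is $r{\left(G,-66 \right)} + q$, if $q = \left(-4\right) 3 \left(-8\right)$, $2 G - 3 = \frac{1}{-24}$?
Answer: $\frac{5831}{48} \approx 121.48$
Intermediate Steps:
$G = \frac{71}{48}$ ($G = \frac{3}{2} + \frac{1}{2 \left(-24\right)} = \frac{3}{2} + \frac{1}{2} \left(- \frac{1}{24}\right) = \frac{3}{2} - \frac{1}{48} = \frac{71}{48} \approx 1.4792$)
$q = 96$ ($q = \left(-12\right) \left(-8\right) = 96$)
$r{\left(X,z \right)} = 24 + X$ ($r{\left(X,z \right)} = X + 24 = 24 + X$)
$r{\left(G,-66 \right)} + q = \left(24 + \frac{71}{48}\right) + 96 = \frac{1223}{48} + 96 = \frac{5831}{48}$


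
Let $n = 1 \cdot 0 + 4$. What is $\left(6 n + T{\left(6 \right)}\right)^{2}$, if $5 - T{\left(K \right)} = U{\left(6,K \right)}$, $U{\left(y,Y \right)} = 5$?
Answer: $576$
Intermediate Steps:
$T{\left(K \right)} = 0$ ($T{\left(K \right)} = 5 - 5 = 0$)
$n = 4$ ($n = 0 + 4 = 4$)
$\left(6 n + T{\left(6 \right)}\right)^{2} = \left(6 \cdot 4 + 0\right)^{2} = \left(24 + 0\right)^{2} = 24^{2} = 576$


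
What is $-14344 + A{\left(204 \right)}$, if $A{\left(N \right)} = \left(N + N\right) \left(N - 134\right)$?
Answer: $14216$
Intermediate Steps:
$A{\left(N \right)} = 2 N \left(-134 + N\right)$
$-14344 + A{\left(204 \right)} = -14344 + 2 \cdot 204 \left(-134 + 204\right) = -14344 + 2 \cdot 204 \cdot 70 = -14344 + 28560 = 14216$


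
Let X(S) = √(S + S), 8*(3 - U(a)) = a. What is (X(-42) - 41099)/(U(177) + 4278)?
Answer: -328792/34071 + 16*I*√21/34071 ≈ -9.6502 + 0.002152*I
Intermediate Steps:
U(a) = 3 - a/8
X(S) = √2*√S (X(S) = √(2*S) = √2*√S)
(X(-42) - 41099)/(U(177) + 4278) = (√2*√(-42) - 41099)/((3 - ⅛*177) + 4278) = (√2*(I*√42) - 41099)/((3 - 177/8) + 4278) = (2*I*√21 - 41099)/(-153/8 + 4278) = (-41099 + 2*I*√21)/(34071/8) = (-41099 + 2*I*√21)*(8/34071) = -328792/34071 + 16*I*√21/34071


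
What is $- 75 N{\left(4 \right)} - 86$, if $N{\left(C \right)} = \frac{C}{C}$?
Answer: $-161$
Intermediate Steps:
$N{\left(C \right)} = 1$
$- 75 N{\left(4 \right)} - 86 = \left(-75\right) 1 - 86 = -75 - 86 = -161$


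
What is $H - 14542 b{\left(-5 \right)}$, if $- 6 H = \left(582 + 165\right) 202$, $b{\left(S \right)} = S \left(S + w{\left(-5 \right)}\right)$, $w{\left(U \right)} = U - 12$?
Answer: $-1624769$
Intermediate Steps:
$w{\left(U \right)} = -12 + U$ ($w{\left(U \right)} = U - 12 = -12 + U$)
$b{\left(S \right)} = S \left(-17 + S\right)$ ($b{\left(S \right)} = S \left(S - 17\right) = S \left(-17 + S\right)$)
$H = -25149$ ($H = - \frac{\left(582 + 165\right) 202}{6} = - \frac{747 \cdot 202}{6} = \left(- \frac{1}{6}\right) 150894 = -25149$)
$H - 14542 b{\left(-5 \right)} = -25149 - 14542 \left(- 5 \left(-17 - 5\right)\right) = -25149 - 14542 \left(\left(-5\right) \left(-22\right)\right) = -25149 - 1599620 = -1624769$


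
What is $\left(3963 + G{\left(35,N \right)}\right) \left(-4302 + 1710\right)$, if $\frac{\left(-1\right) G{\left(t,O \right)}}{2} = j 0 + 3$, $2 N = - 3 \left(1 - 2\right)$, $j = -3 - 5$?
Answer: $-10256544$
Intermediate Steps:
$j = -8$
$N = \frac{3}{2}$ ($N = \frac{\left(-3\right) \left(1 - 2\right)}{2} = \frac{\left(-3\right) \left(-1\right)}{2} = \frac{1}{2} \cdot 3 = \frac{3}{2} \approx 1.5$)
$G{\left(t,O \right)} = -6$ ($G{\left(t,O \right)} = - 2 \left(\left(-8\right) 0 + 3\right) = - 2 \left(0 + 3\right) = \left(-2\right) 3 = -6$)
$\left(3963 + G{\left(35,N \right)}\right) \left(-4302 + 1710\right) = \left(3963 - 6\right) \left(-4302 + 1710\right) = 3957 \left(-2592\right) = -10256544$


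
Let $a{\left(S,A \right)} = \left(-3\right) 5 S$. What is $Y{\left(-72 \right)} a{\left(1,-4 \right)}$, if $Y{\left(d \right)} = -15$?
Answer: $225$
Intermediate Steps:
$a{\left(S,A \right)} = - 15 S$
$Y{\left(-72 \right)} a{\left(1,-4 \right)} = - 15 \left(\left(-15\right) 1\right) = \left(-15\right) \left(-15\right) = 225$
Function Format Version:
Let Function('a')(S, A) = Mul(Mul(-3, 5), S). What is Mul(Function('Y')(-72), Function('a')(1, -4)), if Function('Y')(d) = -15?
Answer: 225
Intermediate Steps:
Function('a')(S, A) = Mul(-15, S)
Mul(Function('Y')(-72), Function('a')(1, -4)) = Mul(-15, Mul(-15, 1)) = Mul(-15, -15) = 225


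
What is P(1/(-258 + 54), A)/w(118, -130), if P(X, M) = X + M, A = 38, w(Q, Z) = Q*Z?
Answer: -7751/3129360 ≈ -0.0024769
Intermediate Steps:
P(X, M) = M + X
P(1/(-258 + 54), A)/w(118, -130) = (38 + 1/(-258 + 54))/((118*(-130))) = (38 + 1/(-204))/(-15340) = (38 - 1/204)*(-1/15340) = (7751/204)*(-1/15340) = -7751/3129360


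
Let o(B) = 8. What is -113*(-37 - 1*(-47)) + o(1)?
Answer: -1122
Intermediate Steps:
-113*(-37 - 1*(-47)) + o(1) = -113*(-37 - 1*(-47)) + 8 = -113*(-37 + 47) + 8 = -113*10 + 8 = -1130 + 8 = -1122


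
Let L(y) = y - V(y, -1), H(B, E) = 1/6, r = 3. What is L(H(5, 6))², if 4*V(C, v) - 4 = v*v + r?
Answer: 121/36 ≈ 3.3611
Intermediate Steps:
H(B, E) = ⅙
V(C, v) = 7/4 + v²/4 (V(C, v) = 1 + (v*v + 3)/4 = 1 + (v² + 3)/4 = 1 + (3 + v²)/4 = 1 + (¾ + v²/4) = 7/4 + v²/4)
L(y) = -2 + y (L(y) = y - (7/4 + (¼)*(-1)²) = y - (7/4 + (¼)*1) = y - (7/4 + ¼) = y - 1*2 = y - 2 = -2 + y)
L(H(5, 6))² = (-2 + ⅙)² = (-11/6)² = 121/36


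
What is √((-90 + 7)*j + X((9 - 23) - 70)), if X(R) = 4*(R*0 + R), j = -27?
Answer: √1905 ≈ 43.646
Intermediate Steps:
X(R) = 4*R (X(R) = 4*(0 + R) = 4*R)
√((-90 + 7)*j + X((9 - 23) - 70)) = √((-90 + 7)*(-27) + 4*((9 - 23) - 70)) = √(-83*(-27) + 4*(-14 - 70)) = √(2241 + 4*(-84)) = √(2241 - 336) = √1905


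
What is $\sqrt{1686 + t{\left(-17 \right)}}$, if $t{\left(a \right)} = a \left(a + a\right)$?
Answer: $2 \sqrt{566} \approx 47.581$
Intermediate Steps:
$t{\left(a \right)} = 2 a^{2}$ ($t{\left(a \right)} = a 2 a = 2 a^{2}$)
$\sqrt{1686 + t{\left(-17 \right)}} = \sqrt{1686 + 2 \left(-17\right)^{2}} = \sqrt{1686 + 2 \cdot 289} = \sqrt{1686 + 578} = \sqrt{2264} = 2 \sqrt{566}$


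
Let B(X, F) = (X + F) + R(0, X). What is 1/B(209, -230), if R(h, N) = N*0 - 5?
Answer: -1/26 ≈ -0.038462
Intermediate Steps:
R(h, N) = -5 (R(h, N) = 0 - 5 = -5)
B(X, F) = -5 + F + X (B(X, F) = (X + F) - 5 = (F + X) - 5 = -5 + F + X)
1/B(209, -230) = 1/(-5 - 230 + 209) = 1/(-26) = -1/26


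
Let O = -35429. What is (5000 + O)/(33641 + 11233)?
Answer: -1127/1662 ≈ -0.67810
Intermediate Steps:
(5000 + O)/(33641 + 11233) = (5000 - 35429)/(33641 + 11233) = -30429/44874 = -30429*1/44874 = -1127/1662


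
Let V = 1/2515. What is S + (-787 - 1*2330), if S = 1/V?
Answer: -602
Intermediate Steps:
V = 1/2515 ≈ 0.00039761
S = 2515 (S = 1/(1/2515) = 2515)
S + (-787 - 1*2330) = 2515 + (-787 - 1*2330) = 2515 + (-787 - 2330) = 2515 - 3117 = -602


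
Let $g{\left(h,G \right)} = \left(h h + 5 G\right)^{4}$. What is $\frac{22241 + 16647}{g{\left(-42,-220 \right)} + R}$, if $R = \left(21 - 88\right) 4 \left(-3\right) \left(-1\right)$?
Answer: $\frac{9722}{48597320503} \approx 2.0005 \cdot 10^{-7}$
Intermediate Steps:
$R = -804$ ($R = - 67 \left(\left(-12\right) \left(-1\right)\right) = \left(-67\right) 12 = -804$)
$g{\left(h,G \right)} = \left(h^{2} + 5 G\right)^{4}$
$\frac{22241 + 16647}{g{\left(-42,-220 \right)} + R} = \frac{22241 + 16647}{\left(\left(-42\right)^{2} + 5 \left(-220\right)\right)^{4} - 804} = \frac{38888}{\left(1764 - 1100\right)^{4} - 804} = \frac{38888}{664^{4} - 804} = \frac{38888}{194389282816 - 804} = \frac{38888}{194389282012} = 38888 \cdot \frac{1}{194389282012} = \frac{9722}{48597320503}$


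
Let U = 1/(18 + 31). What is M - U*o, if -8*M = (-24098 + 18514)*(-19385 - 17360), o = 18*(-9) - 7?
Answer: -1256752321/49 ≈ -2.5648e+7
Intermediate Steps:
U = 1/49 ≈ 0.020408
o = -169 (o = -162 - 7 = -169)
M = -25648010 (M = -(-24098 + 18514)*(-19385 - 17360)/8 = -(-698)*(-36745) = -1/8*205184080 = -25648010)
M - U*o = -25648010 - (-169)/49 = -25648010 - 1*(-169/49) = -25648010 + 169/49 = -1256752321/49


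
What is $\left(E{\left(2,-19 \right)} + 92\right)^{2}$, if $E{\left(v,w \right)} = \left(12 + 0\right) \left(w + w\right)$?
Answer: $132496$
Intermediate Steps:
$E{\left(v,w \right)} = 24 w$ ($E{\left(v,w \right)} = 12 \cdot 2 w = 24 w$)
$\left(E{\left(2,-19 \right)} + 92\right)^{2} = \left(24 \left(-19\right) + 92\right)^{2} = \left(-456 + 92\right)^{2} = \left(-364\right)^{2} = 132496$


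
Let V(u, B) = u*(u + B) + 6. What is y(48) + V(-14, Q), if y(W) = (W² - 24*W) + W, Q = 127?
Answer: -376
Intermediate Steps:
V(u, B) = 6 + u*(B + u) (V(u, B) = u*(B + u) + 6 = 6 + u*(B + u))
y(W) = W² - 23*W
y(48) + V(-14, Q) = 48*(-23 + 48) + (6 + (-14)² + 127*(-14)) = 48*25 + (6 + 196 - 1778) = 1200 - 1576 = -376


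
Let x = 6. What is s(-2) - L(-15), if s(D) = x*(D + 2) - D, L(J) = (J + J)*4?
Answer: 122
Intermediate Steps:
L(J) = 8*J (L(J) = (2*J)*4 = 8*J)
s(D) = 12 + 5*D (s(D) = 6*(D + 2) - D = 6*(2 + D) - D = (12 + 6*D) - D = 12 + 5*D)
s(-2) - L(-15) = (12 + 5*(-2)) - 8*(-15) = (12 - 10) - 1*(-120) = 2 + 120 = 122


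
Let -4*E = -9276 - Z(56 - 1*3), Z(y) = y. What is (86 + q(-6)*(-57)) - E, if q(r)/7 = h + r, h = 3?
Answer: -4197/4 ≈ -1049.3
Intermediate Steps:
q(r) = 21 + 7*r (q(r) = 7*(3 + r) = 21 + 7*r)
E = 9329/4 (E = -(-9276 - (56 - 1*3))/4 = -(-9276 - (56 - 3))/4 = -(-9276 - 1*53)/4 = -(-9276 - 53)/4 = -¼*(-9329) = 9329/4 ≈ 2332.3)
(86 + q(-6)*(-57)) - E = (86 + (21 + 7*(-6))*(-57)) - 1*9329/4 = (86 + (21 - 42)*(-57)) - 9329/4 = (86 - 21*(-57)) - 9329/4 = (86 + 1197) - 9329/4 = 1283 - 9329/4 = -4197/4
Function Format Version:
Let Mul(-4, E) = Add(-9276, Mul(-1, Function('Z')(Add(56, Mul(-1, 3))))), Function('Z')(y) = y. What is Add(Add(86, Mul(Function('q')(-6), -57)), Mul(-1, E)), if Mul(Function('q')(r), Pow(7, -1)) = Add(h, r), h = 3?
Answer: Rational(-4197, 4) ≈ -1049.3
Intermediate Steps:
Function('q')(r) = Add(21, Mul(7, r)) (Function('q')(r) = Mul(7, Add(3, r)) = Add(21, Mul(7, r)))
E = Rational(9329, 4) (E = Mul(Rational(-1, 4), Add(-9276, Mul(-1, Add(56, Mul(-1, 3))))) = Mul(Rational(-1, 4), Add(-9276, Mul(-1, Add(56, -3)))) = Mul(Rational(-1, 4), Add(-9276, Mul(-1, 53))) = Mul(Rational(-1, 4), Add(-9276, -53)) = Mul(Rational(-1, 4), -9329) = Rational(9329, 4) ≈ 2332.3)
Add(Add(86, Mul(Function('q')(-6), -57)), Mul(-1, E)) = Add(Add(86, Mul(Add(21, Mul(7, -6)), -57)), Mul(-1, Rational(9329, 4))) = Add(Add(86, Mul(Add(21, -42), -57)), Rational(-9329, 4)) = Add(Add(86, Mul(-21, -57)), Rational(-9329, 4)) = Add(Add(86, 1197), Rational(-9329, 4)) = Add(1283, Rational(-9329, 4)) = Rational(-4197, 4)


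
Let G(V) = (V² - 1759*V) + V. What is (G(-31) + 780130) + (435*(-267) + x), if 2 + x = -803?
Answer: 718639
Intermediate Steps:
G(V) = V² - 1758*V
x = -805 (x = -2 - 803 = -805)
(G(-31) + 780130) + (435*(-267) + x) = (-31*(-1758 - 31) + 780130) + (435*(-267) - 805) = (-31*(-1789) + 780130) + (-116145 - 805) = (55459 + 780130) - 116950 = 835589 - 116950 = 718639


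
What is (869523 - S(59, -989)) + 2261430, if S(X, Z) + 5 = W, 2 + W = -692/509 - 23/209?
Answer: 333074812095/106381 ≈ 3.1310e+6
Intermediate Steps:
W = -369097/106381 (W = -2 + (-692/509 - 23/209) = -2 - 156335/106381 = -369097/106381 ≈ -3.4696)
S(X, Z) = -901002/106381 (S(X, Z) = -5 - 369097/106381 = -901002/106381)
(869523 - S(59, -989)) + 2261430 = (869523 - 1*(-901002/106381)) + 2261430 = (869523 + 901002/106381) + 2261430 = 92501627265/106381 + 2261430 = 333074812095/106381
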